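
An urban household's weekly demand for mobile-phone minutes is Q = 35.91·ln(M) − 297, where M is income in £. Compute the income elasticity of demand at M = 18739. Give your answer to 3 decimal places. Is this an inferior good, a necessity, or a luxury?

At M = 18739: Q = 56.296.
dQ/dM = 35.91/M = 0.00191632 at this income.
η = (dQ/dM)·(M/Q) = 0.00191632 × (18739/56.296) = 0.638.
Since 0 < η < 1, the good is a necessity.

0.638 (necessity)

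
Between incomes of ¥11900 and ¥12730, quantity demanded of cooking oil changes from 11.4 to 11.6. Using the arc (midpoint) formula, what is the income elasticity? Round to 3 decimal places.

0.258

ΔQ = 11.6 − 11.4 = 0.2; midpoint Q̄ = (11.4 + 11.6)/2 = 11.5.
ΔI = 12730 − 11900 = 830; midpoint Ī = (11900 + 12730)/2 = 12315.
η = (ΔQ/Q̄) ÷ (ΔI/Ī) = (0.2/11.5) ÷ (830/12315) = 0.258.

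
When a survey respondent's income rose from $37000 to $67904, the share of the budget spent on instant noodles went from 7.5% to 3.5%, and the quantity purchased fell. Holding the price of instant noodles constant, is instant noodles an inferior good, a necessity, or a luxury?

Quantity demanded falls as income rises, so η < 0.

inferior good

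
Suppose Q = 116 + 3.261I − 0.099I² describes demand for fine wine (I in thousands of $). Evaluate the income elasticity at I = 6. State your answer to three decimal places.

At I = 6: Q = 132.0020.
dQ/dI = 3.261 − 0.198I = 2.07300.
η = (dQ/dI)·(I/Q) = 2.07300 × (6/132.0020) = 0.094.

0.094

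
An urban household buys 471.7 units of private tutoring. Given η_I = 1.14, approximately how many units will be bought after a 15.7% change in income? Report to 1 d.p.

%ΔQ ≈ η × %ΔI = 1.14 × 15.7% = 17.898%.
New Q ≈ 471.7 × (1 + 0.17898) = 556.1.

556.1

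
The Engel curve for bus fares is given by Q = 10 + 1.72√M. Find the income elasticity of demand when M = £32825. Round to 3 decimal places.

0.484

At M = 32825: Q = 321.624.
dQ/dM = 1.72/(2√M) = 0.00474675 at this income.
η = (dQ/dM)·(M/Q) = 0.00474675 × (32825/321.624) = 0.484.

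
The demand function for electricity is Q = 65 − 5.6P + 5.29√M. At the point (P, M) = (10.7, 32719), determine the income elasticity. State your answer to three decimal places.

0.497

At P = 10.7, M = 32719: Q = 961.956.
Holding P constant, ∂Q/∂M = 5.29/(2√M) = 0.0146226.
η_M = (∂Q/∂M)·(M/Q) = 0.0146226 × (32719/961.956) = 0.497.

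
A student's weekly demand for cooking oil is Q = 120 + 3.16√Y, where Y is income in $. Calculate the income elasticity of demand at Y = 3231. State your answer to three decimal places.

0.300

At Y = 3231: Q = 299.620.
dQ/dY = 3.16/(2√Y) = 0.0277964 at this income.
η = (dQ/dY)·(Y/Q) = 0.0277964 × (3231/299.620) = 0.300.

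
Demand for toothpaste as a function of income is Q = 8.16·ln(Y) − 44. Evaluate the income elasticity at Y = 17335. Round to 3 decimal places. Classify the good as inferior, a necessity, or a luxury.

0.229 (necessity)

At Y = 17335: Q = 35.646.
dQ/dY = 8.16/Y = 0.000470724 at this income.
η = (dQ/dY)·(Y/Q) = 0.000470724 × (17335/35.646) = 0.229.
Since 0 < η < 1, the good is a necessity.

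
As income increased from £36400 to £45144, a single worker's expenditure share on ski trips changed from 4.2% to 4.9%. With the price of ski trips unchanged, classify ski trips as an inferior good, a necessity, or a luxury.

luxury

The budget share rises as income rises, so η > 1.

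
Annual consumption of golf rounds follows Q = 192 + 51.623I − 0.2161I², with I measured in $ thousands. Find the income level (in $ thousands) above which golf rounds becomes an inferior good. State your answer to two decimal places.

dQ/dI = 51.623 − 0.4322I.
The good is inferior where dQ/dI < 0. Setting dQ/dI = 0 gives I = 51.623 / 0.4322 = 119.44.

119.44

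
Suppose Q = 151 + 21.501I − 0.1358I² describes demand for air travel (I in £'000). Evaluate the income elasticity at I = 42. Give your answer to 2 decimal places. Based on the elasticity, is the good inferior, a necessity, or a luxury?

0.52 (necessity)

At I = 42: Q = 814.4908.
dQ/dI = 21.501 − 0.2716I = 10.09380.
η = (dQ/dI)·(I/Q) = 10.09380 × (42/814.4908) = 0.52.
0 < η < 1 ⇒ necessity.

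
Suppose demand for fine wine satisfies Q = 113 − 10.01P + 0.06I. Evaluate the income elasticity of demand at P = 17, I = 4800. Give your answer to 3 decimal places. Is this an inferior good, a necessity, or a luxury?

At P = 17, I = 4800: Q = 230.830.
Holding P constant, ∂Q/∂I = 0.06.
η_I = (∂Q/∂I)·(I/Q) = 0.06 × (4800/230.830) = 1.248.
Since η > 1, this is a luxury.

1.248 (luxury)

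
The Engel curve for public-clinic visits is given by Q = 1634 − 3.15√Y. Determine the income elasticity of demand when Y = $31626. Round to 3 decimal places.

At Y = 31626: Q = 1073.813.
dQ/dY = -3.15/(2√Y) = -0.00885642 at this income.
η = (dQ/dY)·(Y/Q) = -0.00885642 × (31626/1073.813) = -0.261.

-0.261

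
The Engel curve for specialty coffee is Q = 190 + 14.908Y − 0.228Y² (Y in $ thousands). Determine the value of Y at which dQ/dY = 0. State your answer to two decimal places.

32.69

dQ/dY = 14.908 − 0.456Y.
The good is inferior where dQ/dY < 0. Setting dQ/dY = 0 gives Y = 14.908 / 0.456 = 32.69.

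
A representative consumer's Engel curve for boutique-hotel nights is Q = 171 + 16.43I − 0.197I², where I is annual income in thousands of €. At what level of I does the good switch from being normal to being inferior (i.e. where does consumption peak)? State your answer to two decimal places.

dQ/dI = 16.43 − 0.394I.
The good is inferior where dQ/dI < 0. Setting dQ/dI = 0 gives I = 16.43 / 0.394 = 41.70.

41.70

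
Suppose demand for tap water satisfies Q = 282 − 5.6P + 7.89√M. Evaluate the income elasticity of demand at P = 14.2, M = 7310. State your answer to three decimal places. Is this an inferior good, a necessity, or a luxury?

At P = 14.2, M = 7310: Q = 877.063.
Holding P constant, ∂Q/∂M = 7.89/(2√M) = 0.0461411.
η_M = (∂Q/∂M)·(M/Q) = 0.0461411 × (7310/877.063) = 0.385.
Since 0 < η < 1, this is a necessity.

0.385 (necessity)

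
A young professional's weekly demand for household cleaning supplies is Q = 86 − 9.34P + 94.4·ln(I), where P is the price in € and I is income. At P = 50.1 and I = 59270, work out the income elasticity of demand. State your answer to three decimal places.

0.144

At P = 50.1, I = 59270: Q = 655.509.
Holding P constant, ∂Q/∂I = 94.4/I = 0.00159271.
η_I = (∂Q/∂I)·(I/Q) = 0.00159271 × (59270/655.509) = 0.144.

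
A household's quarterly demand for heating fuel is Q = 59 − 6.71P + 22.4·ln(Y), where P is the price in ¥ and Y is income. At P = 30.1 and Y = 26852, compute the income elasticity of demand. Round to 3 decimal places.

0.262

At P = 30.1, Y = 26852: Q = 85.466.
Holding P constant, ∂Q/∂Y = 22.4/Y = 0.000834202.
η_Y = (∂Q/∂Y)·(Y/Q) = 0.000834202 × (26852/85.466) = 0.262.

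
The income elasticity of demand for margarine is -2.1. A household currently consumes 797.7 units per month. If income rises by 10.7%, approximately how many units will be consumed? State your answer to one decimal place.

%ΔQ ≈ η × %ΔI = -2.1 × 10.7% = -22.47%.
New Q ≈ 797.7 × (1 − 0.2247) = 618.5.

618.5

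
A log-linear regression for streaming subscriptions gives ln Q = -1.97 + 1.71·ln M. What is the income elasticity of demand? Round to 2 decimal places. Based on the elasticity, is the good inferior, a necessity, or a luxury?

1.71 (luxury)

In a log-linear demand, the coefficient on ln M is the income elasticity.
So η = 1.71.
η > 1 ⇒ luxury.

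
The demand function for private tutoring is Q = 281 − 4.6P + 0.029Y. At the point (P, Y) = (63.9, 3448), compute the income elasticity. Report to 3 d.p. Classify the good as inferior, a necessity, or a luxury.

1.149 (luxury)

At P = 63.9, Y = 3448: Q = 87.052.
Holding P constant, ∂Q/∂Y = 0.029.
η_Y = (∂Q/∂Y)·(Y/Q) = 0.029 × (3448/87.052) = 1.149.
Since η > 1, this is a luxury.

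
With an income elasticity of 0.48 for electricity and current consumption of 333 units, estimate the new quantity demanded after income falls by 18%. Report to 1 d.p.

%ΔQ ≈ η × %ΔI = 0.48 × (-18%) = -8.64%.
New Q ≈ 333 × (1 − 0.0864) = 304.2.

304.2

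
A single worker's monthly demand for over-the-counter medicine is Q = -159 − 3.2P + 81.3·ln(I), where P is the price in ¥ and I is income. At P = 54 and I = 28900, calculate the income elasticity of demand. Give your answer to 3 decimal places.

At P = 54, I = 28900: Q = 503.281.
Holding P constant, ∂Q/∂I = 81.3/I = 0.00281315.
η_I = (∂Q/∂I)·(I/Q) = 0.00281315 × (28900/503.281) = 0.162.

0.162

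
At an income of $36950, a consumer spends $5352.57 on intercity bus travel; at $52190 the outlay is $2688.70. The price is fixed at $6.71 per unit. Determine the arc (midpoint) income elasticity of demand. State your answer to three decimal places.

With a constant price, Q₁ = 5352.57/6.71 = 797.700 and Q₂ = 2688.70/6.71 = 400.700 (equivalently, work directly with expenditure since P cancels).
Midpoint %ΔQ = (2688.70 − 5352.57)/4020.64 = -0.66255; midpoint %ΔI = (52190 − 36950)/44570 = 0.34193.
η = -0.66255 / 0.34193 = -1.938.

-1.938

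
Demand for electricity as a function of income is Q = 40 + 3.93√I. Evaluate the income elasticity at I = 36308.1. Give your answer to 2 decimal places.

0.47

At I = 36308.1: Q = 788.849.
dQ/dI = 3.93/(2√I) = 0.0103124 at this income.
η = (dQ/dI)·(I/Q) = 0.0103124 × (36308.1/788.849) = 0.47.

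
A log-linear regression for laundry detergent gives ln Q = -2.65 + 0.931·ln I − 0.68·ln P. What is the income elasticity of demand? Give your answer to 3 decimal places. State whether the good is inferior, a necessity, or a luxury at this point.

0.931 (necessity)

In a log-linear demand, the coefficient on ln I is the income elasticity.
So η = 0.931.
0 < η < 1 ⇒ necessity.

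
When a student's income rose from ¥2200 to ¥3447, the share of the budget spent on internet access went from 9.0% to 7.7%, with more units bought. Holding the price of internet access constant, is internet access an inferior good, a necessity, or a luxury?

necessity

Quantity rises but the budget share falls as income rises, so 0 < η < 1.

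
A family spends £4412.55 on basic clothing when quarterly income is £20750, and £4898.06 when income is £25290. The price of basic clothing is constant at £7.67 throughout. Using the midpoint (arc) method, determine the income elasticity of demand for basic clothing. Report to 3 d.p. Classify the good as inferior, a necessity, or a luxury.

0.529 (necessity)

With a constant price, Q₁ = 4412.55/7.67 = 575.300 and Q₂ = 4898.06/7.67 = 638.600 (equivalently, work directly with expenditure since P cancels).
Midpoint %ΔQ = (4898.06 − 4412.55)/4655.31 = 0.10429; midpoint %ΔI = (25290 − 20750)/23020 = 0.19722.
η = 0.10429 / 0.19722 = 0.529.
0 < η < 1 ⇒ necessity.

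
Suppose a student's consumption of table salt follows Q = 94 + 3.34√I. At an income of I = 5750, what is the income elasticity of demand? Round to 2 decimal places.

0.36

At I = 5750: Q = 347.268.
dQ/dI = 3.34/(2√I) = 0.0220233 at this income.
η = (dQ/dI)·(I/Q) = 0.0220233 × (5750/347.268) = 0.36.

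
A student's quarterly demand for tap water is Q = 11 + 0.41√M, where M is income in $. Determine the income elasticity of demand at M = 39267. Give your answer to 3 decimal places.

0.440

At M = 39267: Q = 92.245.
dQ/dM = 0.41/(2√M) = 0.00103452 at this income.
η = (dQ/dM)·(M/Q) = 0.00103452 × (39267/92.245) = 0.440.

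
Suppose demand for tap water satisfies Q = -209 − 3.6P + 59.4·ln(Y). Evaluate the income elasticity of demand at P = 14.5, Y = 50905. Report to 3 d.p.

At P = 14.5, Y = 50905: Q = 382.560.
Holding P constant, ∂Q/∂Y = 59.4/Y = 0.00116688.
η_Y = (∂Q/∂Y)·(Y/Q) = 0.00116688 × (50905/382.560) = 0.155.

0.155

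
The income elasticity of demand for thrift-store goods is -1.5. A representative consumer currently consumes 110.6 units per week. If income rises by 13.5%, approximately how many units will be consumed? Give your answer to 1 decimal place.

%ΔQ ≈ η × %ΔI = -1.5 × 13.5% = -20.25%.
New Q ≈ 110.6 × (1 − 0.2025) = 88.2.

88.2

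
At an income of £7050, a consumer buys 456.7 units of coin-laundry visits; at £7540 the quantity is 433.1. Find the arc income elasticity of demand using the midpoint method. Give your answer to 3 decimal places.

-0.790

ΔQ = 433.1 − 456.7 = -23.6; midpoint Q̄ = (456.7 + 433.1)/2 = 444.9.
ΔI = 7540 − 7050 = 490; midpoint Ī = (7050 + 7540)/2 = 7295.
η = (ΔQ/Q̄) ÷ (ΔI/Ī) = (-23.6/444.9) ÷ (490/7295) = -0.790.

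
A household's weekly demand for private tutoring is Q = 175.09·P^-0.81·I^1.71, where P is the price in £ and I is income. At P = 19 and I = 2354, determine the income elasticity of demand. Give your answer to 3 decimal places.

For a multiplicative demand Q = A·P^α·I^β, the income elasticity is β everywhere.
Here β = 1.71, so η = 1.710.

1.710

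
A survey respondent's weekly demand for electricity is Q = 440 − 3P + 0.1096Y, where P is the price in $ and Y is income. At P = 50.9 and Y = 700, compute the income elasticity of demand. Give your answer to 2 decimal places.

At P = 50.9, Y = 700: Q = 364.020.
Holding P constant, ∂Q/∂Y = 0.1096.
η_Y = (∂Q/∂Y)·(Y/Q) = 0.1096 × (700/364.020) = 0.21.

0.21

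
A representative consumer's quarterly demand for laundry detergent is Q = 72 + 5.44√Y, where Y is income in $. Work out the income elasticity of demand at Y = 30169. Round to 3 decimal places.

0.465

At Y = 30169: Q = 1016.886.
dQ/dY = 5.44/(2√Y) = 0.0156599 at this income.
η = (dQ/dY)·(Y/Q) = 0.0156599 × (30169/1016.886) = 0.465.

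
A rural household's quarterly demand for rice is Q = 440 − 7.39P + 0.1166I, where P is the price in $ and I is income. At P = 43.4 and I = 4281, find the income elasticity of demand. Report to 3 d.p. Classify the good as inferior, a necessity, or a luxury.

At P = 43.4, I = 4281: Q = 618.439.
Holding P constant, ∂Q/∂I = 0.1166.
η_I = (∂Q/∂I)·(I/Q) = 0.1166 × (4281/618.439) = 0.807.
Since 0 < η < 1, this is a necessity.

0.807 (necessity)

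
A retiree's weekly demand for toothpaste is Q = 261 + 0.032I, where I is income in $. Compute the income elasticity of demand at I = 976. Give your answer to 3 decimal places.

0.107

At I = 976: Q = 292.232.
dQ/dI = 0.032.
η = (dQ/dI)·(I/Q) = 0.032 × (976/292.232) = 0.107.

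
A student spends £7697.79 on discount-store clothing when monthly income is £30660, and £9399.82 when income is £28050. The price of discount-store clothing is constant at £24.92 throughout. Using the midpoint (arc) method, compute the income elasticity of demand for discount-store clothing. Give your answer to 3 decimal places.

With a constant price, Q₁ = 7697.79/24.92 = 308.900 and Q₂ = 9399.82/24.92 = 377.200 (equivalently, work directly with expenditure since P cancels).
Midpoint %ΔQ = (9399.82 − 7697.79)/8548.81 = 0.19910; midpoint %ΔI = (28050 − 30660)/29355 = -0.08891.
η = 0.19910 / -0.08891 = -2.239.

-2.239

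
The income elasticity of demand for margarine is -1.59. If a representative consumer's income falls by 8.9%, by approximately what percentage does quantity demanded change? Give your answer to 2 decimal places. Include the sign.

%ΔQ ≈ η × %ΔI = -1.59 × (-8.9%) = 14.15%.

14.15%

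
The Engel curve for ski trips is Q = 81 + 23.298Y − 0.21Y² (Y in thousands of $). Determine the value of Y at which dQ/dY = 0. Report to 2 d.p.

dQ/dY = 23.298 − 0.42Y.
The good is inferior where dQ/dY < 0. Setting dQ/dY = 0 gives Y = 23.298 / 0.42 = 55.47.

55.47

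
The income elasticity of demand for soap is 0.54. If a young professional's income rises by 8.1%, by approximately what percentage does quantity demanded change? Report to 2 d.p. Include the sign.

4.37%

%ΔQ ≈ η × %ΔI = 0.54 × 8.1% = 4.37%.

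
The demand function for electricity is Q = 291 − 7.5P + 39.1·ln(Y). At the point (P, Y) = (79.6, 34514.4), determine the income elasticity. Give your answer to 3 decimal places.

At P = 79.6, Y = 34514.4: Q = 102.561.
Holding P constant, ∂Q/∂Y = 39.1/Y = 0.00113286.
η_Y = (∂Q/∂Y)·(Y/Q) = 0.00113286 × (34514.4/102.561) = 0.381.

0.381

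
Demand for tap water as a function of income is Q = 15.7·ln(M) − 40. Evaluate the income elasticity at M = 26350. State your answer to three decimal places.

At M = 26350: Q = 119.814.
dQ/dM = 15.7/M = 0.000595825 at this income.
η = (dQ/dM)·(M/Q) = 0.000595825 × (26350/119.814) = 0.131.

0.131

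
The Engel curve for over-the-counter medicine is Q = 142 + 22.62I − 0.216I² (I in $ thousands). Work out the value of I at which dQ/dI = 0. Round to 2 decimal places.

dQ/dI = 22.62 − 0.432I.
The good is inferior where dQ/dI < 0. Setting dQ/dI = 0 gives I = 22.62 / 0.432 = 52.36.

52.36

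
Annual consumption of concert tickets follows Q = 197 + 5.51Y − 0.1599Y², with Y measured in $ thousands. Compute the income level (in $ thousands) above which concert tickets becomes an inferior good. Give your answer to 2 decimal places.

dQ/dY = 5.51 − 0.3198Y.
The good is inferior where dQ/dY < 0. Setting dQ/dY = 0 gives Y = 5.51 / 0.3198 = 17.23.

17.23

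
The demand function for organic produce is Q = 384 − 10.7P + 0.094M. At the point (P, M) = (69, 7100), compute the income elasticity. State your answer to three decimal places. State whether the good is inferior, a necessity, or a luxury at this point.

2.132 (luxury)

At P = 69, M = 7100: Q = 313.100.
Holding P constant, ∂Q/∂M = 0.094.
η_M = (∂Q/∂M)·(M/Q) = 0.094 × (7100/313.100) = 2.132.
Since η > 1, this is a luxury.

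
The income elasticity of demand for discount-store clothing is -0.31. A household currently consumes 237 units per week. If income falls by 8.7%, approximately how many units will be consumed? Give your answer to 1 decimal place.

243.4

%ΔQ ≈ η × %ΔI = -0.31 × (-8.7%) = 2.697%.
New Q ≈ 237 × (1 + 0.02697) = 243.4.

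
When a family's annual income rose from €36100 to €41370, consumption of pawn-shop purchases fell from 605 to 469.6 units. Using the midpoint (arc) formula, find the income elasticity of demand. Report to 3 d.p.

-1.852

ΔQ = 469.6 − 605 = -135.4; midpoint Q̄ = (605 + 469.6)/2 = 537.3.
ΔI = 41370 − 36100 = 5270; midpoint Ī = (36100 + 41370)/2 = 38735.
η = (ΔQ/Q̄) ÷ (ΔI/Ī) = (-135.4/537.3) ÷ (5270/38735) = -1.852.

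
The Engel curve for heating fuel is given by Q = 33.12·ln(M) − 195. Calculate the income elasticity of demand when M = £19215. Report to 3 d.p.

0.252

At M = 19215: Q = 131.677.
dQ/dM = 33.12/M = 0.00172365 at this income.
η = (dQ/dM)·(M/Q) = 0.00172365 × (19215/131.677) = 0.252.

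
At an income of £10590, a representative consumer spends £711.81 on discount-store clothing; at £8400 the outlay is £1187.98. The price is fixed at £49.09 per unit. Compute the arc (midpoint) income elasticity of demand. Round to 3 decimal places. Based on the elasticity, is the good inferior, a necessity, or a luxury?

With a constant price, Q₁ = 711.81/49.09 = 14.500 and Q₂ = 1187.98/49.09 = 24.200 (equivalently, work directly with expenditure since P cancels).
Midpoint %ΔQ = (1187.98 − 711.81)/949.90 = 0.50129; midpoint %ΔI = (8400 − 10590)/9495 = -0.23065.
η = 0.50129 / -0.23065 = -2.173.
η < 0 ⇒ inferior good.

-2.173 (inferior good)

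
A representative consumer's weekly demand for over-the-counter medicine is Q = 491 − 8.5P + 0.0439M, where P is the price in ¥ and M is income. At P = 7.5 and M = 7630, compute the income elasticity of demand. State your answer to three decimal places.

0.439

At P = 7.5, M = 7630: Q = 762.207.
Holding P constant, ∂Q/∂M = 0.0439.
η_M = (∂Q/∂M)·(M/Q) = 0.0439 × (7630/762.207) = 0.439.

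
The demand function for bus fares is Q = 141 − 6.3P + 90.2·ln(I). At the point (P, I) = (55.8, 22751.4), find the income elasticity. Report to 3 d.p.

At P = 55.8, I = 22751.4: Q = 694.381.
Holding P constant, ∂Q/∂I = 90.2/I = 0.00396459.
η_I = (∂Q/∂I)·(I/Q) = 0.00396459 × (22751.4/694.381) = 0.130.

0.130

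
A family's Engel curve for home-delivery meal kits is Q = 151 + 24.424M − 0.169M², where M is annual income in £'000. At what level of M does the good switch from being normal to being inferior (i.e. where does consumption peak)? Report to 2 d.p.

dQ/dM = 24.424 − 0.338M.
The good is inferior where dQ/dM < 0. Setting dQ/dM = 0 gives M = 24.424 / 0.338 = 72.26.

72.26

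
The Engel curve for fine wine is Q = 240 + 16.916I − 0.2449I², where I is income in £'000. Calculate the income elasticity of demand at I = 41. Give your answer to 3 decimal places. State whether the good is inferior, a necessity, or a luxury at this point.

At I = 41: Q = 521.8791.
dQ/dI = 16.916 − 0.4898I = -3.16580.
η = (dQ/dI)·(I/Q) = -3.16580 × (41/521.8791) = -0.249.
η < 0 ⇒ inferior good.

-0.249 (inferior good)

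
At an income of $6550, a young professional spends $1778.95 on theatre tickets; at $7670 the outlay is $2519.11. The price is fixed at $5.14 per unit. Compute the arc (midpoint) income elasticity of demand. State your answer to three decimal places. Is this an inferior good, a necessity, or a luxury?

With a constant price, Q₁ = 1778.95/5.14 = 346.099 and Q₂ = 2519.11/5.14 = 490.099 (equivalently, work directly with expenditure since P cancels).
Midpoint %ΔQ = (2519.11 − 1778.95)/2149.03 = 0.34442; midpoint %ΔI = (7670 − 6550)/7110 = 0.15752.
η = 0.34442 / 0.15752 = 2.186.
η > 1 ⇒ luxury.

2.186 (luxury)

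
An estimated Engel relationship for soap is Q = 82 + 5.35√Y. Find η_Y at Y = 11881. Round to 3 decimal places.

At Y = 11881: Q = 665.150.
dQ/dY = 5.35/(2√Y) = 0.0245413 at this income.
η = (dQ/dY)·(Y/Q) = 0.0245413 × (11881/665.150) = 0.438.

0.438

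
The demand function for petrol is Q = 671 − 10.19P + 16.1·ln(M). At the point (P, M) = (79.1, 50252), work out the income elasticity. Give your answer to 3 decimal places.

0.410

At P = 79.1, M = 50252: Q = 39.250.
Holding P constant, ∂Q/∂M = 16.1/M = 0.000320385.
η_M = (∂Q/∂M)·(M/Q) = 0.000320385 × (50252/39.250) = 0.410.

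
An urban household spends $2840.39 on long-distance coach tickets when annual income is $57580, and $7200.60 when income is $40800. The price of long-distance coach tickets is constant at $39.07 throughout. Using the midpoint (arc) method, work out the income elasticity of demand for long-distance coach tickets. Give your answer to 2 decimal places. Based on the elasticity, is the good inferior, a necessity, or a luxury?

-2.55 (inferior good)

With a constant price, Q₁ = 2840.39/39.07 = 72.700 and Q₂ = 7200.60/39.07 = 184.300 (equivalently, work directly with expenditure since P cancels).
Midpoint %ΔQ = (7200.60 − 2840.39)/5020.50 = 0.86848; midpoint %ΔI = (40800 − 57580)/49190 = -0.34113.
η = 0.86848 / -0.34113 = -2.55.
η < 0 ⇒ inferior good.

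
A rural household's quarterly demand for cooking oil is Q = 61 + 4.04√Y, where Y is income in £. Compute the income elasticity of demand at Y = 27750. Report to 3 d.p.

At Y = 27750: Q = 733.997.
dQ/dY = 4.04/(2√Y) = 0.0121261 at this income.
η = (dQ/dY)·(Y/Q) = 0.0121261 × (27750/733.997) = 0.458.

0.458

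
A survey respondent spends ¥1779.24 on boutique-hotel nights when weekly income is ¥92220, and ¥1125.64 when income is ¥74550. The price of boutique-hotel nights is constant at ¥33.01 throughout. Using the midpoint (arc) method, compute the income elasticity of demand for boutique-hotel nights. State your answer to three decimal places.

2.124

With a constant price, Q₁ = 1779.24/33.01 = 53.900 and Q₂ = 1125.64/33.01 = 34.100 (equivalently, work directly with expenditure since P cancels).
Midpoint %ΔQ = (1125.64 − 1779.24)/1452.44 = -0.45000; midpoint %ΔI = (74550 − 92220)/83385 = -0.21191.
η = -0.45000 / -0.21191 = 2.124.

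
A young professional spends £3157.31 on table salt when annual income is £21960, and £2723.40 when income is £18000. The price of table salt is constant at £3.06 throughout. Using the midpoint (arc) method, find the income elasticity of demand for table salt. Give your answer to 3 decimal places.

0.745

With a constant price, Q₁ = 3157.31/3.06 = 1031.801 and Q₂ = 2723.40/3.06 = 890.000 (equivalently, work directly with expenditure since P cancels).
Midpoint %ΔQ = (2723.40 − 3157.31)/2940.36 = -0.14757; midpoint %ΔI = (18000 − 21960)/19980 = -0.19820.
η = -0.14757 / -0.19820 = 0.745.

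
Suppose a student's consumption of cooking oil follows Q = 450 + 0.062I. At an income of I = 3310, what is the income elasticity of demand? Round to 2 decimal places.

At I = 3310: Q = 655.220.
dQ/dI = 0.062.
η = (dQ/dI)·(I/Q) = 0.062 × (3310/655.220) = 0.31.

0.31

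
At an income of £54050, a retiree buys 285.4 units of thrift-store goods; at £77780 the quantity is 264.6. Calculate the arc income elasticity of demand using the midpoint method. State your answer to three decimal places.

ΔQ = 264.6 − 285.4 = -20.8; midpoint Q̄ = (285.4 + 264.6)/2 = 275.
ΔI = 77780 − 54050 = 23730; midpoint Ī = (54050 + 77780)/2 = 65915.
η = (ΔQ/Q̄) ÷ (ΔI/Ī) = (-20.8/275) ÷ (23730/65915) = -0.210.

-0.210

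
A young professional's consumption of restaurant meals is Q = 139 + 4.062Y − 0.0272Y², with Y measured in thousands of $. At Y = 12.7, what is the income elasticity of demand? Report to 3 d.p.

At Y = 12.7: Q = 186.2003.
dQ/dY = 4.062 − 0.0544Y = 3.37112.
η = (dQ/dY)·(Y/Q) = 3.37112 × (12.7/186.2003) = 0.230.

0.230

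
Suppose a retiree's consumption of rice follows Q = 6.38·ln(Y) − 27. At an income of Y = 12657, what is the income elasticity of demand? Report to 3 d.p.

0.192

At Y = 12657: Q = 33.265.
dQ/dY = 6.38/Y = 0.000504069 at this income.
η = (dQ/dY)·(Y/Q) = 0.000504069 × (12657/33.265) = 0.192.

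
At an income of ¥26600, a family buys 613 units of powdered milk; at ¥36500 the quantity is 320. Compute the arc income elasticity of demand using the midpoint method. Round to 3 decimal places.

ΔQ = 320 − 613 = -293; midpoint Q̄ = (613 + 320)/2 = 466.5.
ΔI = 36500 − 26600 = 9900; midpoint Ī = (26600 + 36500)/2 = 31550.
η = (ΔQ/Q̄) ÷ (ΔI/Ī) = (-293/466.5) ÷ (9900/31550) = -2.002.

-2.002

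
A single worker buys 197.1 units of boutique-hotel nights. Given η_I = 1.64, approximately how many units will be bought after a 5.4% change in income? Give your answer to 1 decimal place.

214.6

%ΔQ ≈ η × %ΔI = 1.64 × 5.4% = 8.856%.
New Q ≈ 197.1 × (1 + 0.08856) = 214.6.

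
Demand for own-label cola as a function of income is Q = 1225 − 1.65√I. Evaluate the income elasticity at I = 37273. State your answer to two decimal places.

At I = 37273: Q = 906.447.
dQ/dI = -1.65/(2√I) = -0.00427323 at this income.
η = (dQ/dI)·(I/Q) = -0.00427323 × (37273/906.447) = -0.18.

-0.18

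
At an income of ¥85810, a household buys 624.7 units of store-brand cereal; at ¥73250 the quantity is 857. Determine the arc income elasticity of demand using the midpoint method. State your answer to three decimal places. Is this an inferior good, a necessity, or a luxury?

ΔQ = 857 − 624.7 = 232.3; midpoint Q̄ = (624.7 + 857)/2 = 740.85.
ΔI = 73250 − 85810 = -12560; midpoint Ī = (85810 + 73250)/2 = 79530.
η = (ΔQ/Q̄) ÷ (ΔI/Ī) = (232.3/740.85) ÷ (-12560/79530) = -1.985.
η < 0 ⇒ inferior good.

-1.985 (inferior good)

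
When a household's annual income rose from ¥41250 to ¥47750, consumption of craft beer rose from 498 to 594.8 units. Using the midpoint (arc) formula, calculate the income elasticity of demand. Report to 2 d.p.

1.21

ΔQ = 594.8 − 498 = 96.8; midpoint Q̄ = (498 + 594.8)/2 = 546.4.
ΔI = 47750 − 41250 = 6500; midpoint Ī = (41250 + 47750)/2 = 44500.
η = (ΔQ/Q̄) ÷ (ΔI/Ī) = (96.8/546.4) ÷ (6500/44500) = 1.21.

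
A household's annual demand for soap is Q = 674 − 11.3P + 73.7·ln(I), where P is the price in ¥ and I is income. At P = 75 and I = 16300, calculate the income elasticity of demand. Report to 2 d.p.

0.14

At P = 75, I = 16300: Q = 541.310.
Holding P constant, ∂Q/∂I = 73.7/I = 0.00452147.
η_I = (∂Q/∂I)·(I/Q) = 0.00452147 × (16300/541.310) = 0.14.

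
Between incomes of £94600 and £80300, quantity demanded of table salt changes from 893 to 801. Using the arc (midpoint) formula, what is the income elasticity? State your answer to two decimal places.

ΔQ = 801 − 893 = -92; midpoint Q̄ = (893 + 801)/2 = 847.
ΔI = 80300 − 94600 = -14300; midpoint Ī = (94600 + 80300)/2 = 87450.
η = (ΔQ/Q̄) ÷ (ΔI/Ī) = (-92/847) ÷ (-14300/87450) = 0.66.

0.66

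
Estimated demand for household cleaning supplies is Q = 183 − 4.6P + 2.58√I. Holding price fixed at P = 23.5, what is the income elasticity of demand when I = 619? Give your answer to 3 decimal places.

At P = 23.5, I = 619: Q = 139.090.
Holding P constant, ∂Q/∂I = 2.58/(2√I) = 0.0518495.
η_I = (∂Q/∂I)·(I/Q) = 0.0518495 × (619/139.090) = 0.231.

0.231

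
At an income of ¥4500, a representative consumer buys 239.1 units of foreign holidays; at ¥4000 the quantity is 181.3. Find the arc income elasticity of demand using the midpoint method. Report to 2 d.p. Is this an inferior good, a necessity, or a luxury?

ΔQ = 181.3 − 239.1 = -57.8; midpoint Q̄ = (239.1 + 181.3)/2 = 210.2.
ΔI = 4000 − 4500 = -500; midpoint Ī = (4500 + 4000)/2 = 4250.
η = (ΔQ/Q̄) ÷ (ΔI/Ī) = (-57.8/210.2) ÷ (-500/4250) = 2.34.
η > 1 ⇒ luxury.

2.34 (luxury)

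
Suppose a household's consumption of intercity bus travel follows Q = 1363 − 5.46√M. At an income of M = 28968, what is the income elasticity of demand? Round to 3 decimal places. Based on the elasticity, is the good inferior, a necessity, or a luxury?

At M = 28968: Q = 433.709.
dQ/dM = -5.46/(2√M) = -0.01604 at this income.
η = (dQ/dM)·(M/Q) = -0.01604 × (28968/433.709) = -1.071.
Since η < 0, the good is an inferior good.

-1.071 (inferior good)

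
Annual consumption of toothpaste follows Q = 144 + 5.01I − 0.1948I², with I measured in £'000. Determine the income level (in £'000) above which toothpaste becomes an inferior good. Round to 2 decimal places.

12.86

dQ/dI = 5.01 − 0.3896I.
The good is inferior where dQ/dI < 0. Setting dQ/dI = 0 gives I = 5.01 / 0.3896 = 12.86.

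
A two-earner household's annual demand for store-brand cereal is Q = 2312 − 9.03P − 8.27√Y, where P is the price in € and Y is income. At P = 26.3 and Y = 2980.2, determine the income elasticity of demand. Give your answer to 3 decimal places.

At P = 26.3, Y = 2980.2: Q = 1623.042.
Holding P constant, ∂Q/∂Y = -8.27/(2√Y) = -0.0757448.
η_Y = (∂Q/∂Y)·(Y/Q) = -0.0757448 × (2980.2/1623.042) = -0.139.

-0.139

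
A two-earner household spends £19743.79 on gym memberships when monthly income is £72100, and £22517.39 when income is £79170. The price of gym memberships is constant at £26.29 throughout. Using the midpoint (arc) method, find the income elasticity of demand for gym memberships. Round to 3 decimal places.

With a constant price, Q₁ = 19743.79/26.29 = 751.000 and Q₂ = 22517.39/26.29 = 856.500 (equivalently, work directly with expenditure since P cancels).
Midpoint %ΔQ = (22517.39 − 19743.79)/21130.59 = 0.13126; midpoint %ΔI = (79170 − 72100)/75635 = 0.09348.
η = 0.13126 / 0.09348 = 1.404.

1.404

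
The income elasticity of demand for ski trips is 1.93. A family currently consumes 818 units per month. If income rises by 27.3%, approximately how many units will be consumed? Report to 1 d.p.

1249.0

%ΔQ ≈ η × %ΔI = 1.93 × 27.3% = 52.689%.
New Q ≈ 818 × (1 + 0.52689) = 1249.0.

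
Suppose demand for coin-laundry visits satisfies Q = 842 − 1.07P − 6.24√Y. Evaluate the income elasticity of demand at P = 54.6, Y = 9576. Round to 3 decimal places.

At P = 54.6, Y = 9576: Q = 172.950.
Holding P constant, ∂Q/∂Y = -6.24/(2√Y) = -0.0318832.
η_Y = (∂Q/∂Y)·(Y/Q) = -0.0318832 × (9576/172.950) = -1.765.

-1.765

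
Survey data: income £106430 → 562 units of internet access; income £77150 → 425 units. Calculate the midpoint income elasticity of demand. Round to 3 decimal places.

0.870

ΔQ = 425 − 562 = -137; midpoint Q̄ = (562 + 425)/2 = 493.5.
ΔI = 77150 − 106430 = -29280; midpoint Ī = (106430 + 77150)/2 = 91790.
η = (ΔQ/Q̄) ÷ (ΔI/Ī) = (-137/493.5) ÷ (-29280/91790) = 0.870.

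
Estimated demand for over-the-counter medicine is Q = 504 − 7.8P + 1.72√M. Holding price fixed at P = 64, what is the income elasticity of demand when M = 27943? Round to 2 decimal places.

At P = 64, M = 27943: Q = 292.318.
Holding P constant, ∂Q/∂M = 1.72/(2√M) = 0.00514472.
η_M = (∂Q/∂M)·(M/Q) = 0.00514472 × (27943/292.318) = 0.49.

0.49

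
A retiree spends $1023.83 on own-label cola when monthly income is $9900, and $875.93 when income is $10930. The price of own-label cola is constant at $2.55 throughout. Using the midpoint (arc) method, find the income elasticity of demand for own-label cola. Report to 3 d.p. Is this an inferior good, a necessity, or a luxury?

-1.574 (inferior good)

With a constant price, Q₁ = 1023.83/2.55 = 401.502 and Q₂ = 875.93/2.55 = 343.502 (equivalently, work directly with expenditure since P cancels).
Midpoint %ΔQ = (875.93 − 1023.83)/949.88 = -0.15570; midpoint %ΔI = (10930 − 9900)/10415 = 0.09890.
η = -0.15570 / 0.09890 = -1.574.
η < 0 ⇒ inferior good.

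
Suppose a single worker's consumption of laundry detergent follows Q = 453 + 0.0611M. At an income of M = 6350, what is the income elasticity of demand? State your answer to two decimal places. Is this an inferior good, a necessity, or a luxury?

At M = 6350: Q = 840.985.
dQ/dM = 0.0611.
η = (dQ/dM)·(M/Q) = 0.0611 × (6350/840.985) = 0.46.
Since 0 < η < 1, the good is a necessity.

0.46 (necessity)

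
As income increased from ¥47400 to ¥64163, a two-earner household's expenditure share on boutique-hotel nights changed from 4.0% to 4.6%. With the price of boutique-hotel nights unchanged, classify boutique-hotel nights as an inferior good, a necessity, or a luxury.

The budget share rises as income rises, so η > 1.

luxury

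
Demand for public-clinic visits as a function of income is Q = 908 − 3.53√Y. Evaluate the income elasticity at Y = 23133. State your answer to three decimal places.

-0.723

At Y = 23133: Q = 371.103.
dQ/dY = -3.53/(2√Y) = -0.0116046 at this income.
η = (dQ/dY)·(Y/Q) = -0.0116046 × (23133/371.103) = -0.723.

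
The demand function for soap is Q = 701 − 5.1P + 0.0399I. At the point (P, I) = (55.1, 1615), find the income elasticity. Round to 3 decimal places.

At P = 55.1, I = 1615: Q = 484.429.
Holding P constant, ∂Q/∂I = 0.0399.
η_I = (∂Q/∂I)·(I/Q) = 0.0399 × (1615/484.429) = 0.133.

0.133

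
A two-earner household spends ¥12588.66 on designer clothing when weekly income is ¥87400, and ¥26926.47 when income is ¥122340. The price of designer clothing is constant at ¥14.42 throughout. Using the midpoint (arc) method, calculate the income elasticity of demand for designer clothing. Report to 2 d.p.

2.18

With a constant price, Q₁ = 12588.66/14.42 = 873.000 and Q₂ = 26926.47/14.42 = 1867.300 (equivalently, work directly with expenditure since P cancels).
Midpoint %ΔQ = (26926.47 − 12588.66)/19757.57 = 0.72569; midpoint %ΔI = (122340 − 87400)/104870 = 0.33317.
η = 0.72569 / 0.33317 = 2.18.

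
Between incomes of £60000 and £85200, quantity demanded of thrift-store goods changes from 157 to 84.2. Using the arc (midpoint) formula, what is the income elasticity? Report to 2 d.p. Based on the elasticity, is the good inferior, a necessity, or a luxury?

ΔQ = 84.2 − 157 = -72.8; midpoint Q̄ = (157 + 84.2)/2 = 120.6.
ΔI = 85200 − 60000 = 25200; midpoint Ī = (60000 + 85200)/2 = 72600.
η = (ΔQ/Q̄) ÷ (ΔI/Ī) = (-72.8/120.6) ÷ (25200/72600) = -1.74.
η < 0 ⇒ inferior good.

-1.74 (inferior good)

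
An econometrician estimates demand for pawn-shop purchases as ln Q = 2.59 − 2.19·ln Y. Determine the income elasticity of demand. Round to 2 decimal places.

-2.19

In a log-linear demand, the coefficient on ln Y is the income elasticity.
So η = -2.19.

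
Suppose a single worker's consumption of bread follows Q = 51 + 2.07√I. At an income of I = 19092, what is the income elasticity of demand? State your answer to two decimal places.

At I = 19092: Q = 337.020.
dQ/dI = 2.07/(2√I) = 0.00749057 at this income.
η = (dQ/dI)·(I/Q) = 0.00749057 × (19092/337.020) = 0.42.

0.42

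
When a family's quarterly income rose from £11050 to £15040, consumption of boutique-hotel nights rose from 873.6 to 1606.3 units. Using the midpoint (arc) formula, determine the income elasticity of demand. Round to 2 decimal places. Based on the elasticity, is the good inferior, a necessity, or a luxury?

ΔQ = 1606.3 − 873.6 = 732.7; midpoint Q̄ = (873.6 + 1606.3)/2 = 1239.95.
ΔI = 15040 − 11050 = 3990; midpoint Ī = (11050 + 15040)/2 = 13045.
η = (ΔQ/Q̄) ÷ (ΔI/Ī) = (732.7/1239.95) ÷ (3990/13045) = 1.93.
η > 1 ⇒ luxury.

1.93 (luxury)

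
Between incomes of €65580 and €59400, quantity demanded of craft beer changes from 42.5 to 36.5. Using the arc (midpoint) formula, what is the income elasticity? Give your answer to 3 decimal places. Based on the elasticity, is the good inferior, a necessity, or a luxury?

1.536 (luxury)

ΔQ = 36.5 − 42.5 = -6; midpoint Q̄ = (42.5 + 36.5)/2 = 39.5.
ΔI = 59400 − 65580 = -6180; midpoint Ī = (65580 + 59400)/2 = 62490.
η = (ΔQ/Q̄) ÷ (ΔI/Ī) = (-6/39.5) ÷ (-6180/62490) = 1.536.
η > 1 ⇒ luxury.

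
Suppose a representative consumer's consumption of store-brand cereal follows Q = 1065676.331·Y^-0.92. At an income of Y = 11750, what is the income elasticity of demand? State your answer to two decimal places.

For Q = A·Y^β the income elasticity is constant and equal to β.
Here β = -0.92, so η = -0.92.

-0.92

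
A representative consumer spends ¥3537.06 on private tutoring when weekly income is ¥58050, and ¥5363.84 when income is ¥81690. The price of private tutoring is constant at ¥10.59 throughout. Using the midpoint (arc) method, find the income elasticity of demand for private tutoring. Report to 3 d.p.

1.213

With a constant price, Q₁ = 3537.06/10.59 = 334.000 and Q₂ = 5363.84/10.59 = 506.500 (equivalently, work directly with expenditure since P cancels).
Midpoint %ΔQ = (5363.84 − 3537.06)/4450.45 = 0.41047; midpoint %ΔI = (81690 − 58050)/69870 = 0.33834.
η = 0.41047 / 0.33834 = 1.213.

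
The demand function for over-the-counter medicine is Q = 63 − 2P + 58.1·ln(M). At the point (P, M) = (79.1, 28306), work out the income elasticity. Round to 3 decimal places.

0.116

At P = 79.1, M = 28306: Q = 500.373.
Holding P constant, ∂Q/∂M = 58.1/M = 0.00205257.
η_M = (∂Q/∂M)·(M/Q) = 0.00205257 × (28306/500.373) = 0.116.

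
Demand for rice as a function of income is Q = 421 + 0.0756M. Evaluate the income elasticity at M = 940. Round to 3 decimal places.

At M = 940: Q = 492.064.
dQ/dM = 0.0756.
η = (dQ/dM)·(M/Q) = 0.0756 × (940/492.064) = 0.144.

0.144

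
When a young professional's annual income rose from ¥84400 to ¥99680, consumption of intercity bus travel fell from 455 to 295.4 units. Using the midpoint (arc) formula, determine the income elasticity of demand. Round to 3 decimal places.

-2.562

ΔQ = 295.4 − 455 = -159.6; midpoint Q̄ = (455 + 295.4)/2 = 375.2.
ΔI = 99680 − 84400 = 15280; midpoint Ī = (84400 + 99680)/2 = 92040.
η = (ΔQ/Q̄) ÷ (ΔI/Ī) = (-159.6/375.2) ÷ (15280/92040) = -2.562.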